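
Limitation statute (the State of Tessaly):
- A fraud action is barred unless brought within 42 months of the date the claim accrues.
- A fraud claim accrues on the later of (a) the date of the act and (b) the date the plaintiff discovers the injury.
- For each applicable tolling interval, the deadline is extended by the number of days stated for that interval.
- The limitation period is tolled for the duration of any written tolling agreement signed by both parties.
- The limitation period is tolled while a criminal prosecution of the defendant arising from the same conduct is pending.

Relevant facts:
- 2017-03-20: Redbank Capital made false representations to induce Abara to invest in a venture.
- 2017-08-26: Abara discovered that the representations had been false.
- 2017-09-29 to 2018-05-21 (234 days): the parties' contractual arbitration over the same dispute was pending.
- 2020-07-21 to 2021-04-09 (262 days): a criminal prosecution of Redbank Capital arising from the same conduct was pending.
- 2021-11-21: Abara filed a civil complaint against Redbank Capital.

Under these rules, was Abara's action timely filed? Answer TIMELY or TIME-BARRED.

TIME-BARRED

Taking the later of the act (2017-03-20) and discovery (2017-08-26), the claim accrued on 2017-08-26.
The untolled deadline — 42 months after 2017-08-26 — is 2021-02-26.
The period was tolled for 262 days by the pending criminal prosecution (2020-07-21 to 2021-04-09), pushing the deadline to 2021-11-15.
Although a pending arbitration ran from 2017-09-29 to 2018-05-21, the stated rules do not make that a tolling event, so it is disregarded.
The 2021-11-21 filing falls after the 2021-11-15 deadline; the claim is time-barred.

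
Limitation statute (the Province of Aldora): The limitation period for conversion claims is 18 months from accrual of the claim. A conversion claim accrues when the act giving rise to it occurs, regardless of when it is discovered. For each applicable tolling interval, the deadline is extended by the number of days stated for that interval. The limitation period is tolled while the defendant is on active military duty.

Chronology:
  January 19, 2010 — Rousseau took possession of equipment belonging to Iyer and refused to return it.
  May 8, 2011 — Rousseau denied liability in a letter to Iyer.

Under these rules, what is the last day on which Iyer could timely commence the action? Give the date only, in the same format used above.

July 19, 2011

The claim accrued on January 19, 2010, when the wrongful act occurred.
The untolled deadline — 18 months after January 19, 2010 — is July 19, 2011.
None of the other events listed affects the running of the period under the stated rules.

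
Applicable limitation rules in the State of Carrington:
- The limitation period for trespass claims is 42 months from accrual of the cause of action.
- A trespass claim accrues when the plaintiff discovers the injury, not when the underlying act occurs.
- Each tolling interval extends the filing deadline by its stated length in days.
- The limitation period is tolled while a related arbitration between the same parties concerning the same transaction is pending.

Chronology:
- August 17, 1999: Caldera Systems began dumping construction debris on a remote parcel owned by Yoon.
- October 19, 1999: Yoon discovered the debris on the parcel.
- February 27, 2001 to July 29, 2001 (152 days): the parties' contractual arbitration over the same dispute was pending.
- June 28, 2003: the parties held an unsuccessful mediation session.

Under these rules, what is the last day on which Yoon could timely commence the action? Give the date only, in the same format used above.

Under the discovery rule, the claim accrued on October 19, 1999, when Yoon discovered the injury — not on the August 17, 1999 date of the underlying act.
The untolled deadline — 42 months after October 19, 1999 — is April 19, 2003.
Because the pending related arbitration ran from February 27, 2001 to July 29, 2001, the deadline is extended by 152 days to September 18, 2003.
None of the other events listed affects the running of the period under the stated rules.

September 18, 2003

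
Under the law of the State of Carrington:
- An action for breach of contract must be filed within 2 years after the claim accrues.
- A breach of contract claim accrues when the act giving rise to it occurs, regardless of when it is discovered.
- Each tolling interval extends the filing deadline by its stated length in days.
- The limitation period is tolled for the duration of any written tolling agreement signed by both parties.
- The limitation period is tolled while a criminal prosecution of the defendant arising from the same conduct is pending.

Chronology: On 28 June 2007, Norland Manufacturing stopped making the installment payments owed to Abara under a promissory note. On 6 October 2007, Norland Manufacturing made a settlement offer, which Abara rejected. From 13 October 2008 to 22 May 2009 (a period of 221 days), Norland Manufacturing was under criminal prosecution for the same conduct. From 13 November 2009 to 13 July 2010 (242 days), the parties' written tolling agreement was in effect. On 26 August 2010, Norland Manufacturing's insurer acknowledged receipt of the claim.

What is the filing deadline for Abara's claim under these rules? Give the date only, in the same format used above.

The limitation period began to run on 28 June 2007.
The untolled deadline — 2 years after 28 June 2007 — is 28 June 2009.
The period was tolled for 221 days by the pending criminal prosecution (13 October 2008 to 22 May 2009), pushing the deadline to 4 February 2010.
Because the written tolling agreement ran from 13 November 2009 to 13 July 2010, the deadline is extended by 242 days to 4 October 2010.
Nothing else in the chronology tolls or restarts the period.

4 October 2010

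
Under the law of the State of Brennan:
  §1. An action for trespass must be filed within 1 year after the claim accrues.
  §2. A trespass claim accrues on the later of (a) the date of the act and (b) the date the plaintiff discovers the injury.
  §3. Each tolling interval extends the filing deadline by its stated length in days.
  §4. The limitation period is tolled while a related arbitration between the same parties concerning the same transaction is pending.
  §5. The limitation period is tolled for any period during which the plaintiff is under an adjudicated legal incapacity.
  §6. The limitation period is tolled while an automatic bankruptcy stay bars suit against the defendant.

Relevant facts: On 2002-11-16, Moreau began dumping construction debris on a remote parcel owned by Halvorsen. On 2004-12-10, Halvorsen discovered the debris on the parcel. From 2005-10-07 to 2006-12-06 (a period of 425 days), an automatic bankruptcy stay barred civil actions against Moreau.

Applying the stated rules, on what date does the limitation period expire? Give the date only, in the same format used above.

2007-02-08

Because discovery on 2004-12-10 post-dates the 2002-11-16 act, accrual under the later-of rule falls on 2004-12-10.
1 year from 2004-12-10 is 2005-12-10.
The automatic bankruptcy stay from 2005-10-07 to 2006-12-06 tolled the period for 425 days, extending the deadline to 2007-02-08.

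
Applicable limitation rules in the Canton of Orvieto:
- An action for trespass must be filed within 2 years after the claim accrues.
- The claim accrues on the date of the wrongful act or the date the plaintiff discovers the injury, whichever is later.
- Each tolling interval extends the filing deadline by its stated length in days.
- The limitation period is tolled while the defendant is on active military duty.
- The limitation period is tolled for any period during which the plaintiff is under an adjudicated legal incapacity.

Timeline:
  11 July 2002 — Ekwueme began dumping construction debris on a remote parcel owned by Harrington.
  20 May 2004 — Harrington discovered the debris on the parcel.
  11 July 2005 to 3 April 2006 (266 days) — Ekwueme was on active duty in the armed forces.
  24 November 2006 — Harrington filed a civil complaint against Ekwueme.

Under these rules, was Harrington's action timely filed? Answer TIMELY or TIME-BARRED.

TIMELY

The claim accrued on 20 May 2004 — the later of the 11 July 2002 act and the 20 May 2004 discovery.
2 years from 20 May 2004 is 20 May 2006.
The defendant's active military service from 11 July 2005 to 3 April 2006 tolled the period for 266 days, extending the deadline to 10 February 2007.
The 24 November 2006 filing precedes the 10 February 2007 deadline; the claim is timely.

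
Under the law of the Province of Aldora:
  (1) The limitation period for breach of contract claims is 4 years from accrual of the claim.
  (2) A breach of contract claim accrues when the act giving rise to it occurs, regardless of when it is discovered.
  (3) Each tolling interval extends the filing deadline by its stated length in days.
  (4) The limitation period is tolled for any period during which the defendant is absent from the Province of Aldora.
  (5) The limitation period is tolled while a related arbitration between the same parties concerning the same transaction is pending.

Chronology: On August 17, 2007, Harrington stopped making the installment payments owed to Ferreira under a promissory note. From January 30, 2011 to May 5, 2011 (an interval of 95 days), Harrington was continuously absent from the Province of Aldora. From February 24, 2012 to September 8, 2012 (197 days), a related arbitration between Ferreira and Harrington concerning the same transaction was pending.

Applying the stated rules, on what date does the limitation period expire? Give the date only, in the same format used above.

The claim accrued on August 17, 2007, when the wrongful act occurred.
4 years from August 17, 2007 is August 17, 2011.
The period was tolled for 95 days by the defendant's absence from the jurisdiction (January 30, 2011 to May 5, 2011), pushing the deadline to November 20, 2011.
By the time the pending related arbitration began on February 24, 2012, the limitation period had already expired on November 20, 2011; that interval cannot revive it.

November 20, 2011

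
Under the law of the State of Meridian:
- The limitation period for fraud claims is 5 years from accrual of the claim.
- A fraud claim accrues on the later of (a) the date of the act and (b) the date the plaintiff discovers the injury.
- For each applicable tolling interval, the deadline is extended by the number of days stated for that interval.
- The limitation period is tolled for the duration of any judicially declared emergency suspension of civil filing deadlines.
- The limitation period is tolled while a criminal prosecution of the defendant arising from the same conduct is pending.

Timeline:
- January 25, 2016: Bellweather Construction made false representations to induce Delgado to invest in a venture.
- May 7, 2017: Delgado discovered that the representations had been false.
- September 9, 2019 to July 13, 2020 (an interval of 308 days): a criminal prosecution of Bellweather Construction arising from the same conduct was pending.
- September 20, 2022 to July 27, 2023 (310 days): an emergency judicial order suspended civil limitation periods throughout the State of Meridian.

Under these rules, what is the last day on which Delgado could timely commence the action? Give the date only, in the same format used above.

Because discovery on May 7, 2017 post-dates the January 25, 2016 act, accrual under the later-of rule falls on May 7, 2017.
The untolled deadline — 5 years after May 7, 2017 — is May 7, 2022.
The period was tolled for 308 days by the pending criminal prosecution (September 9, 2019 to July 13, 2020), pushing the deadline to March 11, 2023.
Because the emergency suspension of filing deadlines ran from September 20, 2022 to July 27, 2023, the deadline is extended by 310 days to January 15, 2024.

January 15, 2024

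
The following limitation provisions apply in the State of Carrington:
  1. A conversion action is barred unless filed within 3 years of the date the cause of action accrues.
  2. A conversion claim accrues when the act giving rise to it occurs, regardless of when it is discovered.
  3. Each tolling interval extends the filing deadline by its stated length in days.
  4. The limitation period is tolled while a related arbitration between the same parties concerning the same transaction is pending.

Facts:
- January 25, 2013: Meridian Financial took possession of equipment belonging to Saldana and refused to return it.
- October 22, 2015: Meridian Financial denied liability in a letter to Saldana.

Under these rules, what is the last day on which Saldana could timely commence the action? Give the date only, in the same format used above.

January 25, 2016

The claim accrued on January 25, 2013, when the wrongful act occurred.
Adding the 3 years base period to January 25, 2013 gives a deadline of January 25, 2016, before any tolling.
The other events in the timeline have no effect on the limitation period under the stated rules.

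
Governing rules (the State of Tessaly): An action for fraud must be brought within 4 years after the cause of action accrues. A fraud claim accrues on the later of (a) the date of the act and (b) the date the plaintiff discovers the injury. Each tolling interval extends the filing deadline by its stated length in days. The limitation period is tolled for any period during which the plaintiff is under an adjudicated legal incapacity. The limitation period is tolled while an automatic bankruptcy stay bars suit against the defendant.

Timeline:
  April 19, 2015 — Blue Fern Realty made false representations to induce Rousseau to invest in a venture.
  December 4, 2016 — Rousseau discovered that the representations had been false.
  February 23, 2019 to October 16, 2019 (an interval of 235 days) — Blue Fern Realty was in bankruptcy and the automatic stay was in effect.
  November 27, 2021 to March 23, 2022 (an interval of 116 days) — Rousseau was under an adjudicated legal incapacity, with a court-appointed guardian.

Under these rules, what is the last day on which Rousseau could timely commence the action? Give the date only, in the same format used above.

July 27, 2021

Because discovery on December 4, 2016 post-dates the April 19, 2015 act, accrual under the later-of rule falls on December 4, 2016.
4 years from December 4, 2016 is December 4, 2020.
Because the automatic bankruptcy stay ran from February 23, 2019 to October 16, 2019, the deadline is extended by 235 days to July 27, 2021.
By the time the plaintiff's legal incapacity began on November 27, 2021, the limitation period had already expired on July 27, 2021; that interval cannot revive it.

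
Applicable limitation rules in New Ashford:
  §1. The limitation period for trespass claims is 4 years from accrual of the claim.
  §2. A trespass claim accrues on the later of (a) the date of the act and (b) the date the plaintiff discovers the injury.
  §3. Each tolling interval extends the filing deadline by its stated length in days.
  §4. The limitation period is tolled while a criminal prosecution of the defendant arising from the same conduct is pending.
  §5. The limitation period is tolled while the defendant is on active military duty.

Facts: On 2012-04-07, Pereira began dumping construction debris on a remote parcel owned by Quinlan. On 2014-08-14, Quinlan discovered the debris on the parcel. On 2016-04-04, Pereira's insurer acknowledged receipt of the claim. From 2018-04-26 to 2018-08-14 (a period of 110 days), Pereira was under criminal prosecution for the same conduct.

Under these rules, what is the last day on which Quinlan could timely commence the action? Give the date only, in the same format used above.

2018-12-02

Taking the later of the act (2012-04-07) and discovery (2014-08-14), the claim accrued on 2014-08-14.
Adding the 4 years base period to 2014-08-14 gives a deadline of 2018-08-14, before any tolling.
The pending criminal prosecution from 2018-04-26 to 2018-08-14 tolled the period for 110 days, extending the deadline to 2018-12-02.
Nothing else in the chronology tolls or restarts the period.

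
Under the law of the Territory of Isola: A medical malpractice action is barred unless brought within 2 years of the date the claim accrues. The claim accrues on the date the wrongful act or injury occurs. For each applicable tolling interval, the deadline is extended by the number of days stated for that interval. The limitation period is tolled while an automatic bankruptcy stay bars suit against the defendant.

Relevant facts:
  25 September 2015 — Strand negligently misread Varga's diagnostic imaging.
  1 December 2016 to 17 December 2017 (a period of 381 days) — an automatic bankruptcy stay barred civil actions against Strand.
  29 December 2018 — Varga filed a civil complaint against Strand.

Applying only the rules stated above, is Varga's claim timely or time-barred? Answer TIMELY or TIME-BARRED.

The claim accrued on 25 September 2015, the date of the act.
2 years from 25 September 2015 is 25 September 2017.
Because the automatic bankruptcy stay ran from 1 December 2016 to 17 December 2017, the deadline is extended by 381 days to 11 October 2018.
The 29 December 2018 filing falls after the 11 October 2018 deadline; the claim is time-barred.

TIME-BARRED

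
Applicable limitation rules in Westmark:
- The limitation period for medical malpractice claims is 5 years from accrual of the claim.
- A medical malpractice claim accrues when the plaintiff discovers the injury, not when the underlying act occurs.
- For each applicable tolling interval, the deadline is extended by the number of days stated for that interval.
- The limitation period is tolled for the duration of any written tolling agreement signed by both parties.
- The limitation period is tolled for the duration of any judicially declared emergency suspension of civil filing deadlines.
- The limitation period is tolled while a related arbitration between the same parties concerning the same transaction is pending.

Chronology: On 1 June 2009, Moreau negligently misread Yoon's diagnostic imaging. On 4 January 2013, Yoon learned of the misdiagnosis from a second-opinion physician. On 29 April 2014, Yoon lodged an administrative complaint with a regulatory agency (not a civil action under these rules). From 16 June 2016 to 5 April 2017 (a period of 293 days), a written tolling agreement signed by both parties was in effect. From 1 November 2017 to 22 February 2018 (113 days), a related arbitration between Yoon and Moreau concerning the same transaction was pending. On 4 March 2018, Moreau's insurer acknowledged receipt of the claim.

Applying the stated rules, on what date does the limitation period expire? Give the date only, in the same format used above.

The claim did not accrue until Yoon discovered the injury on 4 January 2013; the 1 June 2009 act date does not start the clock under the stated rule.
5 years from 4 January 2013 is 4 January 2018.
Because the written tolling agreement ran from 16 June 2016 to 5 April 2017, the deadline is extended by 293 days to 24 October 2018.
The pending related arbitration from 1 November 2017 to 22 February 2018 tolled the period for 113 days, extending the deadline to 14 February 2019.
None of the other events listed affects the running of the period under the stated rules.

14 February 2019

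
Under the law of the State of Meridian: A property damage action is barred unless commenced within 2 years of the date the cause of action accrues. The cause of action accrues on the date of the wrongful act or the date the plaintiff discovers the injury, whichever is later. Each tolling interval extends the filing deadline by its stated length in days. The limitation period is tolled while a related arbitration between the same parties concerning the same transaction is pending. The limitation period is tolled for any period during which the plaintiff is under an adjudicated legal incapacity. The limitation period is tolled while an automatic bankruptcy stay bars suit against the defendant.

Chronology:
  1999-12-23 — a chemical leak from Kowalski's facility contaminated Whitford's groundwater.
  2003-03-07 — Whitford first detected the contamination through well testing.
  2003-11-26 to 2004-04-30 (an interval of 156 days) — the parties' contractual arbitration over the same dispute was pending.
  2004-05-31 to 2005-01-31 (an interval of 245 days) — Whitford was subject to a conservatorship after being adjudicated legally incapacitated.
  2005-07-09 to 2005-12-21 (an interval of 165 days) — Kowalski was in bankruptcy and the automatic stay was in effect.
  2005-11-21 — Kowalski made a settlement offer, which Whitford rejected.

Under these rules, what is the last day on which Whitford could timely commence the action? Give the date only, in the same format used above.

Because discovery on 2003-03-07 post-dates the 1999-12-23 act, accrual under the later-of rule falls on 2003-03-07.
The untolled deadline — 2 years after 2003-03-07 — is 2005-03-07.
The period was tolled for 156 days by the pending related arbitration (2003-11-26 to 2004-04-30), pushing the deadline to 2005-08-10.
The plaintiff's legal incapacity from 2004-05-31 to 2005-01-31 tolled the period for 245 days, extending the deadline to 2006-04-12.
The automatic bankruptcy stay from 2005-07-09 to 2005-12-21 tolled the period for 165 days, extending the deadline to 2006-09-24.
Nothing else in the chronology tolls or restarts the period.

2006-09-24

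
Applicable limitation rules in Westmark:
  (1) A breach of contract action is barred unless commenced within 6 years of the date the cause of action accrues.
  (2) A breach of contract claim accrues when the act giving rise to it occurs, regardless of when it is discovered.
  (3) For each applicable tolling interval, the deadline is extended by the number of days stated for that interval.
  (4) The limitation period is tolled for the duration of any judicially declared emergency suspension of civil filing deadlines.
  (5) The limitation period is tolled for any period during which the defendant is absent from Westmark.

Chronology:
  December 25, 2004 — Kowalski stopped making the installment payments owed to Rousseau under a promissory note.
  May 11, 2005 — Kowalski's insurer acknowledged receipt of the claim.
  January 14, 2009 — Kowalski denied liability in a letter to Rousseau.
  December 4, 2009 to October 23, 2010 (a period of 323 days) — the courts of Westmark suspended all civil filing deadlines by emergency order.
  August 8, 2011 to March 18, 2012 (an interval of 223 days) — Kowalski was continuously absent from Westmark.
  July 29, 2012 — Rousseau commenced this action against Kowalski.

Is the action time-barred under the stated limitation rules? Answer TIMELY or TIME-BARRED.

The claim accrued on December 25, 2004, when the wrongful act occurred.
6 years from December 25, 2004 is December 25, 2010.
Because the emergency suspension of filing deadlines ran from December 4, 2009 to October 23, 2010, the deadline is extended by 323 days to November 13, 2011.
The defendant's absence from the jurisdiction from August 8, 2011 to March 18, 2012 tolled the period for 223 days, extending the deadline to June 23, 2012.
Nothing else in the chronology tolls or restarts the period.
The July 29, 2012 filing falls after the June 23, 2012 deadline; the claim is time-barred.

TIME-BARRED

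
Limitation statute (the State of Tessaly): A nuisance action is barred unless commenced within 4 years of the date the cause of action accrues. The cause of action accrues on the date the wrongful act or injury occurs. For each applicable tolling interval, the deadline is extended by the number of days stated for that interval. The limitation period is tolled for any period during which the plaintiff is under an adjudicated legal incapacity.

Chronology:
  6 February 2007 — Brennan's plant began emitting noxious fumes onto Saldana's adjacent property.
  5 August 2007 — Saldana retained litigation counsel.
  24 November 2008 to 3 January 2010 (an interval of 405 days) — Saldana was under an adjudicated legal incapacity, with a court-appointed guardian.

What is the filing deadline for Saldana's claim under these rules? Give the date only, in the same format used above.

The claim accrued on 6 February 2007, when the wrongful act occurred.
Adding the 4 years base period to 6 February 2007 gives a deadline of 6 February 2011, before any tolling.
Because the plaintiff's legal incapacity ran from 24 November 2008 to 3 January 2010, the deadline is extended by 405 days to 17 March 2012.
The other events in the timeline have no effect on the limitation period under the stated rules.

17 March 2012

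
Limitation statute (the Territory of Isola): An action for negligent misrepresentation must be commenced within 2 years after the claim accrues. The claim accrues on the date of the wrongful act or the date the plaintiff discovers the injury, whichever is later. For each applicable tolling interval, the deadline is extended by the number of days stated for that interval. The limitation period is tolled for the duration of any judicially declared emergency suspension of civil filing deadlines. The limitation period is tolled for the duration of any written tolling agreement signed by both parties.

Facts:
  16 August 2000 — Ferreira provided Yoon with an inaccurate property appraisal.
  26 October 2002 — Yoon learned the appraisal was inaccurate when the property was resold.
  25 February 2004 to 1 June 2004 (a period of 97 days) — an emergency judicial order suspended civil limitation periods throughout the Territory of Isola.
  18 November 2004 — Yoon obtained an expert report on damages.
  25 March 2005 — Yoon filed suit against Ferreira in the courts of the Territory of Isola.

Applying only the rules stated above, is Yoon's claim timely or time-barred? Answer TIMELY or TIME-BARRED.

TIME-BARRED

Because discovery on 26 October 2002 post-dates the 16 August 2000 act, accrual under the later-of rule falls on 26 October 2002.
2 years from 26 October 2002 is 26 October 2004.
The period was tolled for 97 days by the emergency suspension of filing deadlines (25 February 2004 to 1 June 2004), pushing the deadline to 31 January 2005.
The other events in the timeline have no effect on the limitation period under the stated rules.
Filing on 25 March 2005 missed the 31 January 2005 deadline — the action is time-barred.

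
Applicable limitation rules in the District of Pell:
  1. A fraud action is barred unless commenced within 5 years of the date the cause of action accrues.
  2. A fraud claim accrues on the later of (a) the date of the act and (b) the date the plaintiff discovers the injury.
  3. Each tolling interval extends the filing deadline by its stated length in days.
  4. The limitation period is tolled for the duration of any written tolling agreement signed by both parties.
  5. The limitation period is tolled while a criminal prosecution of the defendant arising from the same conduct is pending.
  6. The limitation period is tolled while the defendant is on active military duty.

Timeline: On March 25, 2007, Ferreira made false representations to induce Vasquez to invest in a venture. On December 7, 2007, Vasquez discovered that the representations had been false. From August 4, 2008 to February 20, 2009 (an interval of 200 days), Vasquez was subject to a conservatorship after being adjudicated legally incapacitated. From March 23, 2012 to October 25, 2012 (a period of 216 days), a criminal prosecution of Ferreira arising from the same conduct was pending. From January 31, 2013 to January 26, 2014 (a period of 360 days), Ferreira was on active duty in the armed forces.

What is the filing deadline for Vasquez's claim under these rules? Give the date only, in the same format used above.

July 6, 2014

The claim accrued on December 7, 2007 — the later of the March 25, 2007 act and the December 7, 2007 discovery.
The untolled deadline — 5 years after December 7, 2007 — is December 7, 2012.
The pending criminal prosecution from March 23, 2012 to October 25, 2012 tolled the period for 216 days, extending the deadline to July 11, 2013.
The period was tolled for 360 days by the defendant's active military service (January 31, 2013 to January 26, 2014), pushing the deadline to July 6, 2014.
The plaintiff's legal incapacity from August 4, 2008 to February 20, 2009 does not toll the period, because no stated rule makes the plaintiff's incapacity a tolling event.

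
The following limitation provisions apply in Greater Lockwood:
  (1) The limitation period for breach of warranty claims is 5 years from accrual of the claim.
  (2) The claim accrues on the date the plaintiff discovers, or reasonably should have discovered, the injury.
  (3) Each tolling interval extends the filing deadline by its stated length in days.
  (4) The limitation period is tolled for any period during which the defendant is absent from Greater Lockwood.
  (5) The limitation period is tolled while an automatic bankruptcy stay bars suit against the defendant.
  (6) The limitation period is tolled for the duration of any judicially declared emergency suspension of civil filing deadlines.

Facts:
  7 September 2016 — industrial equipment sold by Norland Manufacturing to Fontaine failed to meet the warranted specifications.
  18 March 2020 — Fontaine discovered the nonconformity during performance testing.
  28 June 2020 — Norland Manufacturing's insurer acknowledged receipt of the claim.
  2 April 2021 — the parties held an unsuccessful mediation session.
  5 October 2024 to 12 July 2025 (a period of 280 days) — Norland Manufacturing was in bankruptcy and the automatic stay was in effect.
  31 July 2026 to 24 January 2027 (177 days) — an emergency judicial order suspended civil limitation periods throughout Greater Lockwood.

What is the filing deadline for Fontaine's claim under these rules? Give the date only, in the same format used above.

23 December 2025

Accrual is tied to discovery, so the period began on 18 March 2020 rather than on 7 September 2016 when the act occurred.
The untolled deadline — 5 years after 18 March 2020 — is 18 March 2025.
Because the automatic bankruptcy stay ran from 5 October 2024 to 12 July 2025, the deadline is extended by 280 days to 23 December 2025.
The emergency suspension of filing deadlines from 31 July 2026 to 24 January 2027 began after the period had already run on 23 December 2025, so it has no tolling effect.
Nothing else in the chronology tolls or restarts the period.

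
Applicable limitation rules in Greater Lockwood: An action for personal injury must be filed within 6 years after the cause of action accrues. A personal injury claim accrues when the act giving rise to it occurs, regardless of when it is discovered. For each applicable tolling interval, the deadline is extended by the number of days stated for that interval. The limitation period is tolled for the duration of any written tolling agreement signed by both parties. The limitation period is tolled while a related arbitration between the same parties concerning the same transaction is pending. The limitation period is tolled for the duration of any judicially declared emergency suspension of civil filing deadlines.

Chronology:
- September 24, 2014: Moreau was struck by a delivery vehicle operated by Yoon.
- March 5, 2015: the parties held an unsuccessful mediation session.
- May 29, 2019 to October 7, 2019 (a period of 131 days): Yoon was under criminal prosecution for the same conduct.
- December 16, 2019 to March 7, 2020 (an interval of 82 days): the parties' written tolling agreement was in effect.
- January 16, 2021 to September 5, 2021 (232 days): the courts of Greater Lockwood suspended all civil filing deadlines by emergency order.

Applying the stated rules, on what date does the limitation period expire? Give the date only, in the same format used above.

The claim accrued on September 24, 2014, when the wrongful act occurred.
Adding the 6 years base period to September 24, 2014 gives a deadline of September 24, 2020, before any tolling.
Because the written tolling agreement ran from December 16, 2019 to March 7, 2020, the deadline is extended by 82 days to December 15, 2020.
The emergency suspension of filing deadlines starting January 16, 2021 came too late — the period had run on December 15, 2020 — and so does not extend the deadline.
Although a criminal prosecution ran from May 29, 2019 to October 7, 2019, the stated rules do not make that a tolling event, so it is disregarded.
The other events in the timeline have no effect on the limitation period under the stated rules.

December 15, 2020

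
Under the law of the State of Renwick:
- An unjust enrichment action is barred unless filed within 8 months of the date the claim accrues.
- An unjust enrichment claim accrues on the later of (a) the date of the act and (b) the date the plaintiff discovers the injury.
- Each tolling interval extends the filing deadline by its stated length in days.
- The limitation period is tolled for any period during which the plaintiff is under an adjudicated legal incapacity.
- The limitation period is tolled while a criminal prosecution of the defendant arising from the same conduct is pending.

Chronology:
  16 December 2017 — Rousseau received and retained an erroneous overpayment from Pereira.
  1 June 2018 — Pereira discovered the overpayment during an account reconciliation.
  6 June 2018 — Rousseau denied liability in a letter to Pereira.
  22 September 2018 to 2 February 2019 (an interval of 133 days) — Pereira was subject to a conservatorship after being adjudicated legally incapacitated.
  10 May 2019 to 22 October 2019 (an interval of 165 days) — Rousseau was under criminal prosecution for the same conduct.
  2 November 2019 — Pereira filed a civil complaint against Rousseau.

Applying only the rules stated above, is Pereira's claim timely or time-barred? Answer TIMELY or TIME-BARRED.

TIMELY

The claim accrued on 1 June 2018 — the later of the 16 December 2017 act and the 1 June 2018 discovery.
8 months from 1 June 2018 is 1 February 2019.
The plaintiff's legal incapacity from 22 September 2018 to 2 February 2019 tolled the period for 133 days, extending the deadline to 14 June 2019.
Because the pending criminal prosecution ran from 10 May 2019 to 22 October 2019, the deadline is extended by 165 days to 26 November 2019.
Nothing else in the chronology tolls or restarts the period.
The 2 November 2019 filing precedes the 26 November 2019 deadline; the claim is timely.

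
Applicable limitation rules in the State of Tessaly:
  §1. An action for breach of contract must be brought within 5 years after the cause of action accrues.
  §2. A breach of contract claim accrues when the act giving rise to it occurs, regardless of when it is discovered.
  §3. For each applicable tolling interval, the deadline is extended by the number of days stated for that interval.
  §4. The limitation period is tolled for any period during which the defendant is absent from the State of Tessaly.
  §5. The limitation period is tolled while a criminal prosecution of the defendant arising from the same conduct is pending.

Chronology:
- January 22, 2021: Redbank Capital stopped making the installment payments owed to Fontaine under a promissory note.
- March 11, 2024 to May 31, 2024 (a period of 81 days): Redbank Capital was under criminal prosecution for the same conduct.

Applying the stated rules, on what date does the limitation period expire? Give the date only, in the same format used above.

The claim accrued on January 22, 2021, when the wrongful act occurred.
The untolled deadline — 5 years after January 22, 2021 — is January 22, 2026.
The pending criminal prosecution from March 11, 2024 to May 31, 2024 tolled the period for 81 days, extending the deadline to April 13, 2026.

April 13, 2026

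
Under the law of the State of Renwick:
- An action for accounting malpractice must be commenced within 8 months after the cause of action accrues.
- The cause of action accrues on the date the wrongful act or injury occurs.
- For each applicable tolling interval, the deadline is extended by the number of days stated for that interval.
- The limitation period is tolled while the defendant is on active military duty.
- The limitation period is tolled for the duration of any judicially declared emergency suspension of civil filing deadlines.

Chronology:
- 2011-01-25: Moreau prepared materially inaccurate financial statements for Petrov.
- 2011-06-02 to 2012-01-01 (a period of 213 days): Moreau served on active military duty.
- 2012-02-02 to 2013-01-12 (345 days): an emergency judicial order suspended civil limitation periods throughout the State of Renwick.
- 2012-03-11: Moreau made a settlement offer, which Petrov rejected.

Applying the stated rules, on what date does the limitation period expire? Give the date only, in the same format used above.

The limitation period began to run on 2011-01-25.
The untolled deadline — 8 months after 2011-01-25 — is 2011-09-25.
Because the defendant's active military service ran from 2011-06-02 to 2012-01-01, the deadline is extended by 213 days to 2012-04-25.
The period was tolled for 345 days by the emergency suspension of filing deadlines (2012-02-02 to 2013-01-12), pushing the deadline to 2013-04-05.
The other events in the timeline have no effect on the limitation period under the stated rules.

2013-04-05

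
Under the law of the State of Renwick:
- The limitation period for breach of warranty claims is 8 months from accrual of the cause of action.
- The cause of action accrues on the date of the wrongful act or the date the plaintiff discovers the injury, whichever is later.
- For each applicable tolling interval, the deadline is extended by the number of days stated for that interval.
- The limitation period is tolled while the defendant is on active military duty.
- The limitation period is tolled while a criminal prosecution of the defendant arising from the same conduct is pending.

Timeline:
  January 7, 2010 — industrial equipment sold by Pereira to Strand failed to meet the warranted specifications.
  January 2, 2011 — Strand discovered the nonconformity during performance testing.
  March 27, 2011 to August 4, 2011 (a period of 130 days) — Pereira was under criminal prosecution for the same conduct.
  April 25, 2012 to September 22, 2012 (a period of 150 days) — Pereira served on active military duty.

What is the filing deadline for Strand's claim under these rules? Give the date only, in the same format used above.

The claim accrued on January 2, 2011 — the later of the January 7, 2010 act and the January 2, 2011 discovery.
The untolled deadline — 8 months after January 2, 2011 — is September 2, 2011.
The pending criminal prosecution from March 27, 2011 to August 4, 2011 tolled the period for 130 days, extending the deadline to January 10, 2012.
The defendant's active military service from April 25, 2012 to September 22, 2012 began after the period had already run on January 10, 2012, so it has no tolling effect.

January 10, 2012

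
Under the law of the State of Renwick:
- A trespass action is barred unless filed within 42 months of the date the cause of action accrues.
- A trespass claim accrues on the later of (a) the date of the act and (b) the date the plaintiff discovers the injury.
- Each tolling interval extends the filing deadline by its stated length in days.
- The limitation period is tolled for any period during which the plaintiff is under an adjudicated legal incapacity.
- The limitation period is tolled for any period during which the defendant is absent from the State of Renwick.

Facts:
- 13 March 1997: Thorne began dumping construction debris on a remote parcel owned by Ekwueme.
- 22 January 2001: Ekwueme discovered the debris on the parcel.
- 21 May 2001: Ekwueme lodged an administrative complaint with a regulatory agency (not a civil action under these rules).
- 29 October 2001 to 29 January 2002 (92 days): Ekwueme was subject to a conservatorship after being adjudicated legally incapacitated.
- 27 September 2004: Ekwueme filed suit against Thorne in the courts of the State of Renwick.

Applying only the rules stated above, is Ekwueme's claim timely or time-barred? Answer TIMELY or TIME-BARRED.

Taking the later of the act (13 March 1997) and discovery (22 January 2001), the claim accrued on 22 January 2001.
Adding the 42 months base period to 22 January 2001 gives a deadline of 22 July 2004, before any tolling.
The period was tolled for 92 days by the plaintiff's legal incapacity (29 October 2001 to 29 January 2002), pushing the deadline to 22 October 2004.
The other events in the timeline have no effect on the limitation period under the stated rules.
Filing on 27 September 2004 beat the 22 October 2004 deadline — the action is timely.

TIMELY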